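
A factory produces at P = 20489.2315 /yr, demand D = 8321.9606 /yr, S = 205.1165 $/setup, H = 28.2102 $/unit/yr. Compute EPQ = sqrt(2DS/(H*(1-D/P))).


1 - D/P = 1 - 0.4062 = 0.5938
H*(1-D/P) = 16.7523
2DS = 3413942.8628
EPQ = sqrt(203789.8619) = 451.4309

451.4309 units


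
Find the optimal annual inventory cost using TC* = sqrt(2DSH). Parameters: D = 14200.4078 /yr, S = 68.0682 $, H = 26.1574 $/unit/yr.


2*D*S*H = 50567286.7902
TC* = sqrt(50567286.7902) = 7111.0679

7111.0679 $/yr


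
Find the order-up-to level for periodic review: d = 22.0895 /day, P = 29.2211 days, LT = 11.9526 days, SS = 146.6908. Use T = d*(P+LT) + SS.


P + LT = 41.1737
d*(P+LT) = 22.0895 * 41.1737 = 909.5064
T = 909.5064 + 146.6908 = 1056.1972

1056.1972 units


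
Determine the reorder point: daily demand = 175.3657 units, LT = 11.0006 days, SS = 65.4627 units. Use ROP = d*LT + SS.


d*LT = 175.3657 * 11.0006 = 1929.1279
ROP = 1929.1279 + 65.4627 = 1994.5906

1994.5906 units


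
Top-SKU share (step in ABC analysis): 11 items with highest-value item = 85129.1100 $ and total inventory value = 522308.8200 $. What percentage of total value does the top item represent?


Top item = 85129.1100
Total = 522308.8200
Percentage = 85129.1100 / 522308.8200 * 100 = 16.2986

16.2986%


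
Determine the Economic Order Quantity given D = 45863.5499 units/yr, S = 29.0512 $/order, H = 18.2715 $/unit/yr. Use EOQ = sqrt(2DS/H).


2*D*S = 2 * 45863.5499 * 29.0512 = 2664782.3217
2*D*S/H = 145843.6539
EOQ = sqrt(145843.6539) = 381.8948

381.8948 units


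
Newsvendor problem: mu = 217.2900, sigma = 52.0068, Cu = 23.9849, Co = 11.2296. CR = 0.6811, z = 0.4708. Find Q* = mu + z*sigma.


CR = Cu/(Cu+Co) = 23.9849/(23.9849+11.2296) = 0.6811
z = 0.4708
Q* = 217.2900 + 0.4708 * 52.0068 = 241.7748

241.7748 units


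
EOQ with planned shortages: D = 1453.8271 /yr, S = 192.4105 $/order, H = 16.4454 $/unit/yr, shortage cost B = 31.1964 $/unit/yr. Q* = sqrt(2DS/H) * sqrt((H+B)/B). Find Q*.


sqrt(2DS/H) = 184.4436
sqrt((H+B)/B) = 1.2358
Q* = 184.4436 * 1.2358 = 227.9320

227.9320 units


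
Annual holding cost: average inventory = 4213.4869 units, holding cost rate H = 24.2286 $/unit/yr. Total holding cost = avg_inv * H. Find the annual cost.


Cost = 4213.4869 * 24.2286 = 102086.8887

102086.8887 $/yr


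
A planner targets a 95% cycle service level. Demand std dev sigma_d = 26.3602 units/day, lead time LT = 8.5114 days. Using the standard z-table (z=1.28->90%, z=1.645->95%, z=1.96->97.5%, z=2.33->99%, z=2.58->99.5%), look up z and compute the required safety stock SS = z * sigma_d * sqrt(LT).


From the table, SL = 95% corresponds to z = 1.645
sqrt(LT) = sqrt(8.5114) = 2.9174
SS = 1.645 * 26.3602 * 2.9174 = 126.5072

126.5072 units


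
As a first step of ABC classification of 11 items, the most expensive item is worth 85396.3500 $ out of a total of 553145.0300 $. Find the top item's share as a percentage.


Top item = 85396.3500
Total = 553145.0300
Percentage = 85396.3500 / 553145.0300 * 100 = 15.4383

15.4383%


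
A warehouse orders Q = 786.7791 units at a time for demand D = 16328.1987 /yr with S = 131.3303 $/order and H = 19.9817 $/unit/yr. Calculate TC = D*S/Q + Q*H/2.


Ordering cost = D*S/Q = 2725.5264
Holding cost = Q*H/2 = 7860.5920
TC = 2725.5264 + 7860.5920 = 10586.1184

10586.1184 $/yr


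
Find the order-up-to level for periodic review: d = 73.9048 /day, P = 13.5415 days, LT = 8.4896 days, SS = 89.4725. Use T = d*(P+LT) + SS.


P + LT = 22.0311
d*(P+LT) = 73.9048 * 22.0311 = 1628.2040
T = 1628.2040 + 89.4725 = 1717.6765

1717.6765 units


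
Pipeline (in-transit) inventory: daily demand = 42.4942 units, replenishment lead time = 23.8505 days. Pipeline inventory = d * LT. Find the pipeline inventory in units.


Pipeline = 42.4942 * 23.8505 = 1013.5079

1013.5079 units


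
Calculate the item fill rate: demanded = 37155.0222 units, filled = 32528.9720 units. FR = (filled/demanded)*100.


FR = 32528.9720 / 37155.0222 * 100 = 87.5493

87.5493%


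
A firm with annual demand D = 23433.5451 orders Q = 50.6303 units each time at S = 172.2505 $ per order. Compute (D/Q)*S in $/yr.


Number of orders = D/Q = 462.8364
Cost = 462.8364 * 172.2505 = 79723.7990

79723.7990 $/yr


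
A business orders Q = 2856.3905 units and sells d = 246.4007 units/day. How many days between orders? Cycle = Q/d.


Cycle = 2856.3905 / 246.4007 = 11.5925

11.5925 days


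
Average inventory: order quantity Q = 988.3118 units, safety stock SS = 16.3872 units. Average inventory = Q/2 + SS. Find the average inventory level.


Q/2 = 494.1559
Avg = 494.1559 + 16.3872 = 510.5431

510.5431 units


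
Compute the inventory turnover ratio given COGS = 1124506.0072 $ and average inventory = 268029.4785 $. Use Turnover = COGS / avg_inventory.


Turnover = 1124506.0072 / 268029.4785 = 4.1955

4.1955


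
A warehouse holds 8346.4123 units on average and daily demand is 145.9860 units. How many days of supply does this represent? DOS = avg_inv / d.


DOS = 8346.4123 / 145.9860 = 57.1727

57.1727 days


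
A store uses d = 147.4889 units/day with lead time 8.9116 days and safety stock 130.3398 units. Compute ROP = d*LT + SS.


d*LT = 147.4889 * 8.9116 = 1314.3621
ROP = 1314.3621 + 130.3398 = 1444.7019

1444.7019 units


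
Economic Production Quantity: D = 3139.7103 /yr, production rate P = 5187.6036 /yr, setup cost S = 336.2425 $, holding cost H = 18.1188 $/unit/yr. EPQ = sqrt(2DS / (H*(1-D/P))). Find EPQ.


1 - D/P = 1 - 0.6052 = 0.3948
H*(1-D/P) = 7.1527
2DS = 2111408.0811
EPQ = sqrt(295190.3841) = 543.3143

543.3143 units


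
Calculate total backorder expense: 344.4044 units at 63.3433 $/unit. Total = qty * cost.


Total = 344.4044 * 63.3433 = 21815.7112

21815.7112 $


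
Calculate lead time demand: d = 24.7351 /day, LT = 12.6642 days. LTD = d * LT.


LTD = 24.7351 * 12.6642 = 313.2503

313.2503 units


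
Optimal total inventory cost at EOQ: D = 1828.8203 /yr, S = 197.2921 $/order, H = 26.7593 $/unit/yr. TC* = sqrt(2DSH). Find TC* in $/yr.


2*D*S*H = 19310142.2662
TC* = sqrt(19310142.2662) = 4394.3307

4394.3307 $/yr


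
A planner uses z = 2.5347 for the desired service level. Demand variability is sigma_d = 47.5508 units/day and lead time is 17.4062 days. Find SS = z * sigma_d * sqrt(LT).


sqrt(LT) = sqrt(17.4062) = 4.1721
SS = 2.5347 * 47.5508 * 4.1721 = 502.8476

502.8476 units


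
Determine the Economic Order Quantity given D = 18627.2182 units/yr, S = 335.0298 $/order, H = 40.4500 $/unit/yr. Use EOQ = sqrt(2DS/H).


2*D*S = 2 * 18627.2182 * 335.0298 = 12481346.3762
2*D*S/H = 308562.3332
EOQ = sqrt(308562.3332) = 555.4839

555.4839 units


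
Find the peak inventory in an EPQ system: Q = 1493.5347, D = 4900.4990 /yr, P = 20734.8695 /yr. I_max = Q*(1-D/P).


D/P = 0.2363
1 - D/P = 0.7637
I_max = 1493.5347 * 0.7637 = 1140.5513

1140.5513 units


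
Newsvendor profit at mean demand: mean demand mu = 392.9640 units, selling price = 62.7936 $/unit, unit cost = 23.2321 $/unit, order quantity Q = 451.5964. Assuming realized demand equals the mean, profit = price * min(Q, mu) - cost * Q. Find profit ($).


Sales at mu = min(451.5964, 392.9640) = 392.9640
Revenue = 62.7936 * 392.9640 = 24675.6242
Total cost = 23.2321 * 451.5964 = 10491.5327
Profit = 24675.6242 - 10491.5327 = 14184.0915

14184.0915 $


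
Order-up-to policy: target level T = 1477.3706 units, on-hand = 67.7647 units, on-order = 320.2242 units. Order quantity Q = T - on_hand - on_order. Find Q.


Inventory position = OH + OO = 67.7647 + 320.2242 = 387.9889
Q = 1477.3706 - 387.9889 = 1089.3817

1089.3817 units


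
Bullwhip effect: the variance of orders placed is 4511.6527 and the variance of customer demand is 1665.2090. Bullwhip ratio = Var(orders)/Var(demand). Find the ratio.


BW = 4511.6527 / 1665.2090 = 2.7094

2.7094


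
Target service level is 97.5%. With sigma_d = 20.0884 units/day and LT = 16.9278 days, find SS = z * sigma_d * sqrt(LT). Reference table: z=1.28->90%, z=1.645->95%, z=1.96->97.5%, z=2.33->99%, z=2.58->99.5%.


From the table, SL = 97.5% corresponds to z = 1.96
sqrt(LT) = sqrt(16.9278) = 4.1143
SS = 1.96 * 20.0884 * 4.1143 = 161.9950

161.9950 units


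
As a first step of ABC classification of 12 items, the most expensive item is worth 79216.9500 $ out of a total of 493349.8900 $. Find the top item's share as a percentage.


Top item = 79216.9500
Total = 493349.8900
Percentage = 79216.9500 / 493349.8900 * 100 = 16.0570

16.0570%


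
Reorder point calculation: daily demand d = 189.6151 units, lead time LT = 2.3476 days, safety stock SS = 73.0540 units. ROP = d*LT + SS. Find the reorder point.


d*LT = 189.6151 * 2.3476 = 445.1404
ROP = 445.1404 + 73.0540 = 518.1944

518.1944 units


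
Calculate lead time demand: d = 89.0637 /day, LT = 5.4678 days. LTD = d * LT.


LTD = 89.0637 * 5.4678 = 486.9825

486.9825 units


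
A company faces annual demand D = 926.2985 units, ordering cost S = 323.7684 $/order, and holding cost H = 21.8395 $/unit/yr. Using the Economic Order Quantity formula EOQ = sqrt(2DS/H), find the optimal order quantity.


2*D*S = 2 * 926.2985 * 323.7684 = 599812.3665
2*D*S/H = 27464.5650
EOQ = sqrt(27464.5650) = 165.7244

165.7244 units


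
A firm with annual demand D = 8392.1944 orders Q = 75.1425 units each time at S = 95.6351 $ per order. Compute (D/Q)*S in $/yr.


Number of orders = D/Q = 111.6837
Cost = 111.6837 * 95.6351 = 10680.8843

10680.8843 $/yr


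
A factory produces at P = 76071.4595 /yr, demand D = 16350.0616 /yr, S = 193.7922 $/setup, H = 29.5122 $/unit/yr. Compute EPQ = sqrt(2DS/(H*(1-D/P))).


1 - D/P = 1 - 0.2149 = 0.7851
H*(1-D/P) = 23.1691
2DS = 6337028.8152
EPQ = sqrt(273511.6821) = 522.9834

522.9834 units


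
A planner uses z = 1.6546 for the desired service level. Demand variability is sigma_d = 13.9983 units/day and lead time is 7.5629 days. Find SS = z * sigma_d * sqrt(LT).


sqrt(LT) = sqrt(7.5629) = 2.7501
SS = 1.6546 * 13.9983 * 2.7501 = 63.6960

63.6960 units


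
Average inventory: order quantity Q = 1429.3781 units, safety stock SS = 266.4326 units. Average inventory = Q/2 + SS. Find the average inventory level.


Q/2 = 714.6890
Avg = 714.6890 + 266.4326 = 981.1216

981.1216 units


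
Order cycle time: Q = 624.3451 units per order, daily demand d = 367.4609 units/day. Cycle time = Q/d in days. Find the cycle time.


Cycle = 624.3451 / 367.4609 = 1.6991

1.6991 days


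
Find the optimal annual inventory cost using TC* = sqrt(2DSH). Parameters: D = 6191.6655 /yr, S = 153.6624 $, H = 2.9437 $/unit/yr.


2*D*S*H = 5601426.4964
TC* = sqrt(5601426.4964) = 2366.7333

2366.7333 $/yr


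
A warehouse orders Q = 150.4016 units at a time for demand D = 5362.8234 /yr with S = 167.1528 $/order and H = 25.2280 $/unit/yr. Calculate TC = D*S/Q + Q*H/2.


Ordering cost = D*S/Q = 5960.1158
Holding cost = Q*H/2 = 1897.1658
TC = 5960.1158 + 1897.1658 = 7857.2815

7857.2815 $/yr


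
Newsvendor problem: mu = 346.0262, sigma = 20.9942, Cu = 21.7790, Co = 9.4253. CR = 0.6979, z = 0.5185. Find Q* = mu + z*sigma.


CR = Cu/(Cu+Co) = 21.7790/(21.7790+9.4253) = 0.6979
z = 0.5185
Q* = 346.0262 + 0.5185 * 20.9942 = 356.9117

356.9117 units


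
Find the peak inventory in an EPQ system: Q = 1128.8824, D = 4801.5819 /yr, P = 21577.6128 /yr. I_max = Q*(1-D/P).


D/P = 0.2225
1 - D/P = 0.7775
I_max = 1128.8824 * 0.7775 = 877.6766

877.6766 units


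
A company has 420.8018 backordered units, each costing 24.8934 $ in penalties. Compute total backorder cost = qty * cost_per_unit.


Total = 420.8018 * 24.8934 = 10475.1875

10475.1875 $


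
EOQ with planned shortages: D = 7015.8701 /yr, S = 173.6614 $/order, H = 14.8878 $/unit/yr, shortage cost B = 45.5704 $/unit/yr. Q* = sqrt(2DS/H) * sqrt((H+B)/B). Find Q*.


sqrt(2DS/H) = 404.5686
sqrt((H+B)/B) = 1.1518
Q* = 404.5686 * 1.1518 = 465.9919

465.9919 units


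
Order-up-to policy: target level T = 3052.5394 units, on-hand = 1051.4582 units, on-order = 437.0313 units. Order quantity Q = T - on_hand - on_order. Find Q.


Inventory position = OH + OO = 1051.4582 + 437.0313 = 1488.4895
Q = 3052.5394 - 1488.4895 = 1564.0499

1564.0499 units


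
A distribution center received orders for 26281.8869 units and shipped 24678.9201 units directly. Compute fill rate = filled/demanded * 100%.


FR = 24678.9201 / 26281.8869 * 100 = 93.9009

93.9009%


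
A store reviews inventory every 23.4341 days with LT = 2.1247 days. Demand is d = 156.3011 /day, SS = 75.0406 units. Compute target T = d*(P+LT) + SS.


P + LT = 25.5588
d*(P+LT) = 156.3011 * 25.5588 = 3994.8686
T = 3994.8686 + 75.0406 = 4069.9092

4069.9092 units


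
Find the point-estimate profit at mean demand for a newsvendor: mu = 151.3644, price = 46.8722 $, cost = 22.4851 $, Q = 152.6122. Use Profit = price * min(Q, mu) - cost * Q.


Sales at mu = min(152.6122, 151.3644) = 151.3644
Revenue = 46.8722 * 151.3644 = 7094.7824
Total cost = 22.4851 * 152.6122 = 3431.5006
Profit = 7094.7824 - 3431.5006 = 3663.2819

3663.2819 $


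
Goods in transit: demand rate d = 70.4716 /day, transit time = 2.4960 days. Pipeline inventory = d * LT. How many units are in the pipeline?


Pipeline = 70.4716 * 2.4960 = 175.8971

175.8971 units


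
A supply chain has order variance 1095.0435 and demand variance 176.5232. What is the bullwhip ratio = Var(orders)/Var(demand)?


BW = 1095.0435 / 176.5232 = 6.2034

6.2034


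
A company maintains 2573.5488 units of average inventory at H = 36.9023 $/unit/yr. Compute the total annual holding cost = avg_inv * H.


Cost = 2573.5488 * 36.9023 = 94969.8699

94969.8699 $/yr


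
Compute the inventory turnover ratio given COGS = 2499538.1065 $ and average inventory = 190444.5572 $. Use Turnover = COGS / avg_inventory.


Turnover = 2499538.1065 / 190444.5572 = 13.1248

13.1248


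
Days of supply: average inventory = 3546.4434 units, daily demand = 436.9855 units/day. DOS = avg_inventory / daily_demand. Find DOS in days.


DOS = 3546.4434 / 436.9855 = 8.1157

8.1157 days


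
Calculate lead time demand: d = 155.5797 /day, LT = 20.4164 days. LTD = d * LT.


LTD = 155.5797 * 20.4164 = 3176.3774

3176.3774 units


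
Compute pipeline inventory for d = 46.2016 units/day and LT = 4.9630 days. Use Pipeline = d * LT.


Pipeline = 46.2016 * 4.9630 = 229.2985

229.2985 units


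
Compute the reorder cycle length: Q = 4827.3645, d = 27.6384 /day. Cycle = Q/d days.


Cycle = 4827.3645 / 27.6384 = 174.6615

174.6615 days


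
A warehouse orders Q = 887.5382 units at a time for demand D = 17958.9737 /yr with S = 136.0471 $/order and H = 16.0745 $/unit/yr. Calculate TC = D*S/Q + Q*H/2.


Ordering cost = D*S/Q = 2752.8576
Holding cost = Q*H/2 = 7133.3664
TC = 2752.8576 + 7133.3664 = 9886.2240

9886.2240 $/yr


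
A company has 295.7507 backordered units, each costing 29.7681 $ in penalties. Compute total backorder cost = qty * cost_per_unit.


Total = 295.7507 * 29.7681 = 8803.9364

8803.9364 $


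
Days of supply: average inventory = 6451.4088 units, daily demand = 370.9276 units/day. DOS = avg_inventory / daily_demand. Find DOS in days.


DOS = 6451.4088 / 370.9276 = 17.3926

17.3926 days


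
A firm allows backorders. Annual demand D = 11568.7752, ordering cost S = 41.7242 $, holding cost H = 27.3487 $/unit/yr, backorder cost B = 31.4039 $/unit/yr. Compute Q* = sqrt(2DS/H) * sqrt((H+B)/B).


sqrt(2DS/H) = 187.8816
sqrt((H+B)/B) = 1.3678
Q* = 187.8816 * 1.3678 = 256.9840

256.9840 units


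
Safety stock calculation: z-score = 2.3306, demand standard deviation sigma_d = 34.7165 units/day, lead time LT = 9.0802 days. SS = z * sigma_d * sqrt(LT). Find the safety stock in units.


sqrt(LT) = sqrt(9.0802) = 3.0133
SS = 2.3306 * 34.7165 * 3.0133 = 243.8099

243.8099 units


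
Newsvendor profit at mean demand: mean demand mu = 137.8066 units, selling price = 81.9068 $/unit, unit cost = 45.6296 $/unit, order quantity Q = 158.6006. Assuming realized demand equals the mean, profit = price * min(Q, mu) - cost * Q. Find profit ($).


Sales at mu = min(158.6006, 137.8066) = 137.8066
Revenue = 81.9068 * 137.8066 = 11287.2976
Total cost = 45.6296 * 158.6006 = 7236.8819
Profit = 11287.2976 - 7236.8819 = 4050.4157

4050.4157 $


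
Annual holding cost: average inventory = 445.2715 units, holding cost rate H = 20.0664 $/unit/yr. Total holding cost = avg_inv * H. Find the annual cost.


Cost = 445.2715 * 20.0664 = 8934.9960

8934.9960 $/yr


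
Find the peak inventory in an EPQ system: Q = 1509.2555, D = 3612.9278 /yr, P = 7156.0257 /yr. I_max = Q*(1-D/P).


D/P = 0.5049
1 - D/P = 0.4951
I_max = 1509.2555 * 0.4951 = 747.2639

747.2639 units


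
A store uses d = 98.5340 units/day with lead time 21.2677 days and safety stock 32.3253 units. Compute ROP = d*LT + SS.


d*LT = 98.5340 * 21.2677 = 2095.5916
ROP = 2095.5916 + 32.3253 = 2127.9169

2127.9169 units


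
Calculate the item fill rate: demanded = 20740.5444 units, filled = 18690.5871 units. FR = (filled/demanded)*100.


FR = 18690.5871 / 20740.5444 * 100 = 90.1162

90.1162%


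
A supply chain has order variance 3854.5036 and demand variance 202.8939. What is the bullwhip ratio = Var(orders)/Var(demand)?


BW = 3854.5036 / 202.8939 = 18.9976

18.9976


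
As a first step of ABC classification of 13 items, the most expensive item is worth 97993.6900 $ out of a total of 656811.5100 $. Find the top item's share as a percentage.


Top item = 97993.6900
Total = 656811.5100
Percentage = 97993.6900 / 656811.5100 * 100 = 14.9196

14.9196%


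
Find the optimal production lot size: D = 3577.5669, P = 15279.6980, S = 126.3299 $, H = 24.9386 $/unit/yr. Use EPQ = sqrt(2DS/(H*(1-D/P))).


1 - D/P = 1 - 0.2341 = 0.7659
H*(1-D/P) = 19.0995
2DS = 903907.3374
EPQ = sqrt(47326.2021) = 217.5459

217.5459 units


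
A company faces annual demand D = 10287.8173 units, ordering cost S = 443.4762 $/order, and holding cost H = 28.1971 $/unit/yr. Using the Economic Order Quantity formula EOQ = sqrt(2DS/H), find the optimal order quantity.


2*D*S = 2 * 10287.8173 * 443.4762 = 9124804.2450
2*D*S/H = 323607.8974
EOQ = sqrt(323607.8974) = 568.8654

568.8654 units


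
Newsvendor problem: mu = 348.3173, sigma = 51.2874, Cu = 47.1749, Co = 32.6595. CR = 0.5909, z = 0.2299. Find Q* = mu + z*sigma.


CR = Cu/(Cu+Co) = 47.1749/(47.1749+32.6595) = 0.5909
z = 0.2299
Q* = 348.3173 + 0.2299 * 51.2874 = 360.1083

360.1083 units


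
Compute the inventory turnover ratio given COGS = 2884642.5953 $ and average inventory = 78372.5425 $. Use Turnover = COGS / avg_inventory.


Turnover = 2884642.5953 / 78372.5425 = 36.8068

36.8068


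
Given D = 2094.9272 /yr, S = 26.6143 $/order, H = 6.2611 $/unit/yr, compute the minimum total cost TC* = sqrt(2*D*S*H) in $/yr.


2*D*S*H = 698175.5237
TC* = sqrt(698175.5237) = 835.5690

835.5690 $/yr


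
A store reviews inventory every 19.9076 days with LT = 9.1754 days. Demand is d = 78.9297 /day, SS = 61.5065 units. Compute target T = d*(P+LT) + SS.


P + LT = 29.0830
d*(P+LT) = 78.9297 * 29.0830 = 2295.5125
T = 2295.5125 + 61.5065 = 2357.0190

2357.0190 units


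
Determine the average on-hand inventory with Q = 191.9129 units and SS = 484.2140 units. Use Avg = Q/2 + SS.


Q/2 = 95.9565
Avg = 95.9565 + 484.2140 = 580.1704

580.1704 units


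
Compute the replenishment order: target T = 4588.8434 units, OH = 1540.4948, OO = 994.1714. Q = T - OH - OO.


Inventory position = OH + OO = 1540.4948 + 994.1714 = 2534.6662
Q = 4588.8434 - 2534.6662 = 2054.1772

2054.1772 units


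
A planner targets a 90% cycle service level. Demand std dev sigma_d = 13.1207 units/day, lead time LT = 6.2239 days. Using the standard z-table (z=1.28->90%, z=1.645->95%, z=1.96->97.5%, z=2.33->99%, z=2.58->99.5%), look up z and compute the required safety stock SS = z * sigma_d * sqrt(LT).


From the table, SL = 90% corresponds to z = 1.28
sqrt(LT) = sqrt(6.2239) = 2.4948
SS = 1.28 * 13.1207 * 2.4948 = 41.8985

41.8985 units


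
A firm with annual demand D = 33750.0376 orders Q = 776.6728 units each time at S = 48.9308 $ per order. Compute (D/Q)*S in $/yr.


Number of orders = D/Q = 43.4546
Cost = 43.4546 * 48.9308 = 2126.2703

2126.2703 $/yr


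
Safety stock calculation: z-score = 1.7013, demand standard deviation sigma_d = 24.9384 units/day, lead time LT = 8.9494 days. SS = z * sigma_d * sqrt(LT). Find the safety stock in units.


sqrt(LT) = sqrt(8.9494) = 2.9916
SS = 1.7013 * 24.9384 * 2.9916 = 126.9248

126.9248 units


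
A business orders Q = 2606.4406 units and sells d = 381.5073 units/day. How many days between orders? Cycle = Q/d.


Cycle = 2606.4406 / 381.5073 = 6.8320

6.8320 days


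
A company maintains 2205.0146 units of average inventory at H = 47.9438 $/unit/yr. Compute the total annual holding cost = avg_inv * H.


Cost = 2205.0146 * 47.9438 = 105716.7790

105716.7790 $/yr


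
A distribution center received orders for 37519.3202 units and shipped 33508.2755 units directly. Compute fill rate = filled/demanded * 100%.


FR = 33508.2755 / 37519.3202 * 100 = 89.3094

89.3094%


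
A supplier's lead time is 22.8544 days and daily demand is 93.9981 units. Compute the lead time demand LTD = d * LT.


LTD = 93.9981 * 22.8544 = 2148.2702

2148.2702 units


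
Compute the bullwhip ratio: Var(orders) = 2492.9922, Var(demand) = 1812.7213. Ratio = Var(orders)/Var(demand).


BW = 2492.9922 / 1812.7213 = 1.3753

1.3753


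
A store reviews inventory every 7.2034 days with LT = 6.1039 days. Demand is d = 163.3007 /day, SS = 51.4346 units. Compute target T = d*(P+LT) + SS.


P + LT = 13.3073
d*(P+LT) = 163.3007 * 13.3073 = 2173.0914
T = 2173.0914 + 51.4346 = 2224.5260

2224.5260 units


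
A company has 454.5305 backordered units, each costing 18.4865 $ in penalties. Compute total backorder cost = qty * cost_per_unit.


Total = 454.5305 * 18.4865 = 8402.6781

8402.6781 $


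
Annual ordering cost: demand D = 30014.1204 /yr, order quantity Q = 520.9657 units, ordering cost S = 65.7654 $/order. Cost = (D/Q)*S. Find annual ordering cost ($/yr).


Number of orders = D/Q = 57.6125
Cost = 57.6125 * 65.7654 = 3788.9071

3788.9071 $/yr


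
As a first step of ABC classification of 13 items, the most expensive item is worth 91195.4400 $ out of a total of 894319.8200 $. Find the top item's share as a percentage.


Top item = 91195.4400
Total = 894319.8200
Percentage = 91195.4400 / 894319.8200 * 100 = 10.1972

10.1972%


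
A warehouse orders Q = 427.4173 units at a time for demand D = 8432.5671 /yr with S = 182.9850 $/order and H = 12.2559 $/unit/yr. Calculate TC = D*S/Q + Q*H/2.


Ordering cost = D*S/Q = 3610.1330
Holding cost = Q*H/2 = 2619.1918
TC = 3610.1330 + 2619.1918 = 6229.3248

6229.3248 $/yr


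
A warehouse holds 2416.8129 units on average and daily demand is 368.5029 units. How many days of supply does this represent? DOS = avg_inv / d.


DOS = 2416.8129 / 368.5029 = 6.5585

6.5585 days


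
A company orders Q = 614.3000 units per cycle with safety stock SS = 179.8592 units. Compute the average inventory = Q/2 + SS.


Q/2 = 307.1500
Avg = 307.1500 + 179.8592 = 487.0092

487.0092 units


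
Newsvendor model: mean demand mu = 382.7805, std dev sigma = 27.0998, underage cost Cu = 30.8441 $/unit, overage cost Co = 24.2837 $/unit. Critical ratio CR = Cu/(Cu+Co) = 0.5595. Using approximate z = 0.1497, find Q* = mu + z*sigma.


CR = Cu/(Cu+Co) = 30.8441/(30.8441+24.2837) = 0.5595
z = 0.1497
Q* = 382.7805 + 0.1497 * 27.0998 = 386.8373

386.8373 units


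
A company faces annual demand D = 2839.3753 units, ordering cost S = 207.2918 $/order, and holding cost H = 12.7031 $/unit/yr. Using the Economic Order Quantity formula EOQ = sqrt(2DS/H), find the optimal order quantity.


2*D*S = 2 * 2839.3753 * 207.2918 = 1177158.4336
2*D*S/H = 92667.0209
EOQ = sqrt(92667.0209) = 304.4126

304.4126 units


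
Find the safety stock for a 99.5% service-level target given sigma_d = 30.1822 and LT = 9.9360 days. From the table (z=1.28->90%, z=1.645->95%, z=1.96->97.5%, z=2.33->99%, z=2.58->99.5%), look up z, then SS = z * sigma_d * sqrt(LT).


From the table, SL = 99.5% corresponds to z = 2.58
sqrt(LT) = sqrt(9.9360) = 3.1521
SS = 2.58 * 30.1822 * 3.1521 = 245.4575

245.4575 units


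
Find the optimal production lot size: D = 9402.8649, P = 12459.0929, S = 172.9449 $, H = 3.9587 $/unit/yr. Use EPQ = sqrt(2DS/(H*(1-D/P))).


1 - D/P = 1 - 0.7547 = 0.2453
H*(1-D/P) = 0.9711
2DS = 3252355.0597
EPQ = sqrt(3349238.1867) = 1830.0924

1830.0924 units


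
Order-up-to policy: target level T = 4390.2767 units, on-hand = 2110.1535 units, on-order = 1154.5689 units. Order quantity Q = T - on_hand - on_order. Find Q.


Inventory position = OH + OO = 2110.1535 + 1154.5689 = 3264.7224
Q = 4390.2767 - 3264.7224 = 1125.5543

1125.5543 units


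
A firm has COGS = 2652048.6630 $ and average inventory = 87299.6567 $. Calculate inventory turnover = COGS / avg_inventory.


Turnover = 2652048.6630 / 87299.6567 = 30.3787

30.3787


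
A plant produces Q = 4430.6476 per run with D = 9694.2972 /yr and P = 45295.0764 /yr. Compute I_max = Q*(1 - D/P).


D/P = 0.2140
1 - D/P = 0.7860
I_max = 4430.6476 * 0.7860 = 3482.3764

3482.3764 units


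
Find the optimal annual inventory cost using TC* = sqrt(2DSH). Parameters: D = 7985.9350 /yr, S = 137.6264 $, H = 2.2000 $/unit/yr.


2*D*S*H = 4835932.1326
TC* = sqrt(4835932.1326) = 2199.0753

2199.0753 $/yr


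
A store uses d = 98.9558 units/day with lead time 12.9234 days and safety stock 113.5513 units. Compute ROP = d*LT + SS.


d*LT = 98.9558 * 12.9234 = 1278.8454
ROP = 1278.8454 + 113.5513 = 1392.3967

1392.3967 units


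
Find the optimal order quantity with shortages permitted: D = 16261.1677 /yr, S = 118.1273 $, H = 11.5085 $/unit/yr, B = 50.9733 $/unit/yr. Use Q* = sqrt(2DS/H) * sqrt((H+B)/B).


sqrt(2DS/H) = 577.7722
sqrt((H+B)/B) = 1.1071
Q* = 577.7722 * 1.1071 = 639.6789

639.6789 units


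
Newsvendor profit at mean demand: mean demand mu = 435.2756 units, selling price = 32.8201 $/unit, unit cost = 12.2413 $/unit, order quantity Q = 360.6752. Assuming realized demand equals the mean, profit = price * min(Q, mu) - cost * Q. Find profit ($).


Sales at mu = min(360.6752, 435.2756) = 360.6752
Revenue = 32.8201 * 360.6752 = 11837.3961
Total cost = 12.2413 * 360.6752 = 4415.1333
Profit = 11837.3961 - 4415.1333 = 7422.2628

7422.2628 $


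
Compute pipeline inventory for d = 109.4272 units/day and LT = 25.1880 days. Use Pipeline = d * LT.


Pipeline = 109.4272 * 25.1880 = 2756.2523

2756.2523 units


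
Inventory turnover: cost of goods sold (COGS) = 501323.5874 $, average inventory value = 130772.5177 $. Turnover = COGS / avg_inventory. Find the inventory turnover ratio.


Turnover = 501323.5874 / 130772.5177 = 3.8336

3.8336


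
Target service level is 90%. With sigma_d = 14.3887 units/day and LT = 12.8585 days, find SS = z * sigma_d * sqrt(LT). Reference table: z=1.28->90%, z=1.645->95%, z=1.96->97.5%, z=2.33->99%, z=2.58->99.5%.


From the table, SL = 90% corresponds to z = 1.28
sqrt(LT) = sqrt(12.8585) = 3.5859
SS = 1.28 * 14.3887 * 3.5859 = 66.0430

66.0430 units


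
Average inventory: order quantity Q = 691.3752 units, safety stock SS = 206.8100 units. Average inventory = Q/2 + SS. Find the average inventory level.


Q/2 = 345.6876
Avg = 345.6876 + 206.8100 = 552.4976

552.4976 units


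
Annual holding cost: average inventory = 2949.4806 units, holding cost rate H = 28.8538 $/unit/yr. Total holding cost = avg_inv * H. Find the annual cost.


Cost = 2949.4806 * 28.8538 = 85103.7233

85103.7233 $/yr


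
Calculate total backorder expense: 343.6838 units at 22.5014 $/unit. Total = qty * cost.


Total = 343.6838 * 22.5014 = 7733.3667

7733.3667 $


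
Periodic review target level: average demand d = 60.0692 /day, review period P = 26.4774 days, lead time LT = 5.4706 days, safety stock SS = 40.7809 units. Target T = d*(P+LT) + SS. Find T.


P + LT = 31.9480
d*(P+LT) = 60.0692 * 31.9480 = 1919.0908
T = 1919.0908 + 40.7809 = 1959.8717

1959.8717 units


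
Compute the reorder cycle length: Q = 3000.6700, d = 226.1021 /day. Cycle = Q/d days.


Cycle = 3000.6700 / 226.1021 = 13.2713

13.2713 days


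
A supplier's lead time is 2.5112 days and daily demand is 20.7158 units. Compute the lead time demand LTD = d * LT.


LTD = 20.7158 * 2.5112 = 52.0215

52.0215 units


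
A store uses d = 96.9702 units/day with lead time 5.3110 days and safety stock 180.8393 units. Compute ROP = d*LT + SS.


d*LT = 96.9702 * 5.3110 = 515.0087
ROP = 515.0087 + 180.8393 = 695.8480

695.8480 units


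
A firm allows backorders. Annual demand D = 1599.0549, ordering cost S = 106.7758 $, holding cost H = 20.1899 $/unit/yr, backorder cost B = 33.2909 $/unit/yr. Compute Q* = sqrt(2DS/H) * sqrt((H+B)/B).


sqrt(2DS/H) = 130.0517
sqrt((H+B)/B) = 1.2675
Q* = 130.0517 * 1.2675 = 164.8360

164.8360 units


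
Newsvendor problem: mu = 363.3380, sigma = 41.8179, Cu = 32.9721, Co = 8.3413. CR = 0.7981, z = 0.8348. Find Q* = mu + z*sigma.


CR = Cu/(Cu+Co) = 32.9721/(32.9721+8.3413) = 0.7981
z = 0.8348
Q* = 363.3380 + 0.8348 * 41.8179 = 398.2476

398.2476 units


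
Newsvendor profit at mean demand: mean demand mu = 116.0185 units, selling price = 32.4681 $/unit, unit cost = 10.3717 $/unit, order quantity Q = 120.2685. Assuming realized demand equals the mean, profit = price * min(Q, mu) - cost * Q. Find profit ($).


Sales at mu = min(120.2685, 116.0185) = 116.0185
Revenue = 32.4681 * 116.0185 = 3766.9003
Total cost = 10.3717 * 120.2685 = 1247.3888
Profit = 3766.9003 - 1247.3888 = 2519.5115

2519.5115 $


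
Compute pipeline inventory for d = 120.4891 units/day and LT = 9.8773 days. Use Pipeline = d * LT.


Pipeline = 120.4891 * 9.8773 = 1190.1070

1190.1070 units


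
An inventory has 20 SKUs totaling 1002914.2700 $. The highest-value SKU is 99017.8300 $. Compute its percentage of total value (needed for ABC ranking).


Top item = 99017.8300
Total = 1002914.2700
Percentage = 99017.8300 / 1002914.2700 * 100 = 9.8730

9.8730%


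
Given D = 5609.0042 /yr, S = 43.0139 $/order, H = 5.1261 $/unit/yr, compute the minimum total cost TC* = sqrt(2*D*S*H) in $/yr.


2*D*S*H = 2473498.5273
TC* = sqrt(2473498.5273) = 1572.7360

1572.7360 $/yr


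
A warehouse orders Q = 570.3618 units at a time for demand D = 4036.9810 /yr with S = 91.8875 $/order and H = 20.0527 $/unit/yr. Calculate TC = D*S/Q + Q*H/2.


Ordering cost = D*S/Q = 650.3733
Holding cost = Q*H/2 = 5718.6470
TC = 650.3733 + 5718.6470 = 6369.0203

6369.0203 $/yr


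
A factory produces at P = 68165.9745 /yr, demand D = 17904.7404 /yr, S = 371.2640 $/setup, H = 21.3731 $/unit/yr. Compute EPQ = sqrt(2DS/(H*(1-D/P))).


1 - D/P = 1 - 0.2627 = 0.7373
H*(1-D/P) = 15.7592
2DS = 13294771.0797
EPQ = sqrt(843621.9010) = 918.4889

918.4889 units


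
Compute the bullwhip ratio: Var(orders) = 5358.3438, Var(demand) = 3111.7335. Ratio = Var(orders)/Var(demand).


BW = 5358.3438 / 3111.7335 = 1.7220

1.7220


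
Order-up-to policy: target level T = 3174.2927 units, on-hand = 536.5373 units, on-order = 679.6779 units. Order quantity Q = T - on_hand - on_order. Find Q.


Inventory position = OH + OO = 536.5373 + 679.6779 = 1216.2152
Q = 3174.2927 - 1216.2152 = 1958.0775

1958.0775 units


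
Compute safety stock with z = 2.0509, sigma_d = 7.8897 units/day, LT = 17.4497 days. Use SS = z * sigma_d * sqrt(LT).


sqrt(LT) = sqrt(17.4497) = 4.1773
SS = 2.0509 * 7.8897 * 4.1773 = 67.5926

67.5926 units


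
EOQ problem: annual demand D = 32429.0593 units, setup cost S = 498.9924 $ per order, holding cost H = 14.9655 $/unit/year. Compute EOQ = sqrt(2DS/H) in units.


2*D*S = 2 * 32429.0593 * 498.9924 = 32363708.2597
2*D*S/H = 2162554.4258
EOQ = sqrt(2162554.4258) = 1470.5626

1470.5626 units


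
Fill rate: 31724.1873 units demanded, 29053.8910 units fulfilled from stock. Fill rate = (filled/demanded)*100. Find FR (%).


FR = 29053.8910 / 31724.1873 * 100 = 91.5828

91.5828%


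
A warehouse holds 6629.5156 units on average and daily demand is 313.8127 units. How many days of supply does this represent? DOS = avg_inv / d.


DOS = 6629.5156 / 313.8127 = 21.1257

21.1257 days


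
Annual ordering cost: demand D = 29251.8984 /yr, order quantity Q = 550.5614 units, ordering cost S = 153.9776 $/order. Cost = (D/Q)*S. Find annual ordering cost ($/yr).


Number of orders = D/Q = 53.1310
Cost = 53.1310 * 153.9776 = 8180.9896

8180.9896 $/yr


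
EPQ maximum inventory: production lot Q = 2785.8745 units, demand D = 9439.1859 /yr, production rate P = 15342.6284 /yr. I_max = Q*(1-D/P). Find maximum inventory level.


D/P = 0.6152
1 - D/P = 0.3848
I_max = 2785.8745 * 0.3848 = 1071.9317

1071.9317 units


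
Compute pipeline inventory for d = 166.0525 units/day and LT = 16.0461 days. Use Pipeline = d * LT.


Pipeline = 166.0525 * 16.0461 = 2664.4950

2664.4950 units


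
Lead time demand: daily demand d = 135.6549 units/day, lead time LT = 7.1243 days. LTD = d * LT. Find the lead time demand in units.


LTD = 135.6549 * 7.1243 = 966.4462

966.4462 units


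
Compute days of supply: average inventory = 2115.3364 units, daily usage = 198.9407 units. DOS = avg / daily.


DOS = 2115.3364 / 198.9407 = 10.6330

10.6330 days


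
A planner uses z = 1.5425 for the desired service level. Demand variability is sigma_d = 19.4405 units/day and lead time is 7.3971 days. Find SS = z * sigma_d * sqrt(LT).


sqrt(LT) = sqrt(7.3971) = 2.7198
SS = 1.5425 * 19.4405 * 2.7198 = 81.5574

81.5574 units


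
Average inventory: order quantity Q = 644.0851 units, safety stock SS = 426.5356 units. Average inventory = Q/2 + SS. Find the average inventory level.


Q/2 = 322.0426
Avg = 322.0426 + 426.5356 = 748.5782

748.5782 units


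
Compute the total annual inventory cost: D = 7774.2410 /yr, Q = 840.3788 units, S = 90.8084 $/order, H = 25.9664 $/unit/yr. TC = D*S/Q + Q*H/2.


Ordering cost = D*S/Q = 840.0573
Holding cost = Q*H/2 = 10910.8060
TC = 840.0573 + 10910.8060 = 11750.8634

11750.8634 $/yr


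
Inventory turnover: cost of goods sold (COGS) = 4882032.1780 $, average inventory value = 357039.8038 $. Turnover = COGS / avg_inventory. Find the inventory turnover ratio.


Turnover = 4882032.1780 / 357039.8038 = 13.6736

13.6736


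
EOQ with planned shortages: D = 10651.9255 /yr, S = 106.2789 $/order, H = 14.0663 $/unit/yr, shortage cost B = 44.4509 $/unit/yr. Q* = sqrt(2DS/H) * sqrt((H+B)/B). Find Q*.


sqrt(2DS/H) = 401.2016
sqrt((H+B)/B) = 1.1474
Q* = 401.2016 * 1.1474 = 460.3245

460.3245 units


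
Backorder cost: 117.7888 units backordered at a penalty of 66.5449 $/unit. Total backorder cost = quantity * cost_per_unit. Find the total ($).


Total = 117.7888 * 66.5449 = 7838.2439

7838.2439 $


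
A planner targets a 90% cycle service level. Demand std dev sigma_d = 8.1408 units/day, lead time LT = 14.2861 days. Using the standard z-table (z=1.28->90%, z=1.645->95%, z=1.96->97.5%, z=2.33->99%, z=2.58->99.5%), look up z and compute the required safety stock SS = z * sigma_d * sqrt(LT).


From the table, SL = 90% corresponds to z = 1.28
sqrt(LT) = sqrt(14.2861) = 3.7797
SS = 1.28 * 8.1408 * 3.7797 = 39.3853

39.3853 units


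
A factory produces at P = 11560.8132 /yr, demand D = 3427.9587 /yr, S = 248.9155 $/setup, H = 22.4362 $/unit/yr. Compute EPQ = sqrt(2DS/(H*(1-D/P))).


1 - D/P = 1 - 0.2965 = 0.7035
H*(1-D/P) = 15.7835
2DS = 1706544.1076
EPQ = sqrt(108121.8819) = 328.8189

328.8189 units


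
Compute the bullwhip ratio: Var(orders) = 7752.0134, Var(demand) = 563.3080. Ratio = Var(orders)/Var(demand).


BW = 7752.0134 / 563.3080 = 13.7616

13.7616


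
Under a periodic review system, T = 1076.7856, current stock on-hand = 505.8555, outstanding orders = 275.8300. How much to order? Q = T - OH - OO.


Inventory position = OH + OO = 505.8555 + 275.8300 = 781.6855
Q = 1076.7856 - 781.6855 = 295.1001

295.1001 units


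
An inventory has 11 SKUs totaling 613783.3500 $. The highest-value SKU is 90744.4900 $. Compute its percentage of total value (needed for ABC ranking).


Top item = 90744.4900
Total = 613783.3500
Percentage = 90744.4900 / 613783.3500 * 100 = 14.7844

14.7844%


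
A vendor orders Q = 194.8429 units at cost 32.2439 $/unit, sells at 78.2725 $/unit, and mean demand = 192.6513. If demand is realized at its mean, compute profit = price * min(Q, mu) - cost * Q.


Sales at mu = min(194.8429, 192.6513) = 192.6513
Revenue = 78.2725 * 192.6513 = 15079.2989
Total cost = 32.2439 * 194.8429 = 6282.4950
Profit = 15079.2989 - 6282.4950 = 8796.8039

8796.8039 $


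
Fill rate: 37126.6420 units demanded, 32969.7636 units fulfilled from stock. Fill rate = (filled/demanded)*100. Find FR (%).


FR = 32969.7636 / 37126.6420 * 100 = 88.8035

88.8035%


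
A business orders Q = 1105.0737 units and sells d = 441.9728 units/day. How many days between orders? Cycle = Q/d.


Cycle = 1105.0737 / 441.9728 = 2.5003

2.5003 days


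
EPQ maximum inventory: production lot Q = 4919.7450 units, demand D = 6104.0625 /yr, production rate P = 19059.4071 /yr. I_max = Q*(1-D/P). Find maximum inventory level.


D/P = 0.3203
1 - D/P = 0.6797
I_max = 4919.7450 * 0.6797 = 3344.1225

3344.1225 units


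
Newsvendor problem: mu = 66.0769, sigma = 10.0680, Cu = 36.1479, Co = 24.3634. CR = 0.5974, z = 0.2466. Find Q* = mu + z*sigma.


CR = Cu/(Cu+Co) = 36.1479/(36.1479+24.3634) = 0.5974
z = 0.2466
Q* = 66.0769 + 0.2466 * 10.0680 = 68.5597

68.5597 units


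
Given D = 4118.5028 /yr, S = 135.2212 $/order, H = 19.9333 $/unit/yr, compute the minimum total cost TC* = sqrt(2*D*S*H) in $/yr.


2*D*S*H = 22202063.9867
TC* = sqrt(22202063.9867) = 4711.9066

4711.9066 $/yr


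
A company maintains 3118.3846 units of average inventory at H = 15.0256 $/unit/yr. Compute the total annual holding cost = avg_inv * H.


Cost = 3118.3846 * 15.0256 = 46855.5996

46855.5996 $/yr


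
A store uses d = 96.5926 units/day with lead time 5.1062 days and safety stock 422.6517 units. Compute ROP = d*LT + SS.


d*LT = 96.5926 * 5.1062 = 493.2211
ROP = 493.2211 + 422.6517 = 915.8728

915.8728 units


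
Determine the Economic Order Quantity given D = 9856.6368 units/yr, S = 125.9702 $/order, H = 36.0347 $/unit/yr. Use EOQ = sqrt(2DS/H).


2*D*S = 2 * 9856.6368 * 125.9702 = 2483285.0180
2*D*S/H = 68913.7142
EOQ = sqrt(68913.7142) = 262.5142

262.5142 units


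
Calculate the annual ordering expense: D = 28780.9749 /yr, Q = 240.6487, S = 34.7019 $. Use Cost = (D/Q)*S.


Number of orders = D/Q = 119.5975
Cost = 119.5975 * 34.7019 = 4150.2593

4150.2593 $/yr


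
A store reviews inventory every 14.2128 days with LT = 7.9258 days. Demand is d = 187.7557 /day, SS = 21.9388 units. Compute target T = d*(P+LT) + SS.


P + LT = 22.1386
d*(P+LT) = 187.7557 * 22.1386 = 4156.6483
T = 4156.6483 + 21.9388 = 4178.5871

4178.5871 units


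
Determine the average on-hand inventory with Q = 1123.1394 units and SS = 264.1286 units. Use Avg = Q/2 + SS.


Q/2 = 561.5697
Avg = 561.5697 + 264.1286 = 825.6983

825.6983 units


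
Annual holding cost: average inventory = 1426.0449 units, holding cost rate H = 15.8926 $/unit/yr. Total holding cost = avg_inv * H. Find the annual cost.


Cost = 1426.0449 * 15.8926 = 22663.5612

22663.5612 $/yr


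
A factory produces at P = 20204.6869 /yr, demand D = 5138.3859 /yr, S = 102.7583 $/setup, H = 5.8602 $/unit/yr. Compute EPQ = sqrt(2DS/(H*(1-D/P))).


1 - D/P = 1 - 0.2543 = 0.7457
H*(1-D/P) = 4.3699
2DS = 1056023.5997
EPQ = sqrt(241661.0571) = 491.5903

491.5903 units
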